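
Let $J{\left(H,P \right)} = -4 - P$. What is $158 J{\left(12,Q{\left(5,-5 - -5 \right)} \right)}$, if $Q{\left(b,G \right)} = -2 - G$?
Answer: $-316$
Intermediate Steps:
$158 J{\left(12,Q{\left(5,-5 - -5 \right)} \right)} = 158 \left(-4 - \left(-2 - \left(-5 - -5\right)\right)\right) = 158 \left(-4 - \left(-2 - \left(-5 + 5\right)\right)\right) = 158 \left(-4 - \left(-2 - 0\right)\right) = 158 \left(-4 - \left(-2 + 0\right)\right) = 158 \left(-4 - -2\right) = 158 \left(-4 + 2\right) = 158 \left(-2\right) = -316$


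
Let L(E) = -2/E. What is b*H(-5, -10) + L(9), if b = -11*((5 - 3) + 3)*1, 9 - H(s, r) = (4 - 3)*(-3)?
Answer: -5942/9 ≈ -660.22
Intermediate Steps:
H(s, r) = 12 (H(s, r) = 9 - (4 - 3)*(-3) = 9 - (-3) = 9 - 1*(-3) = 9 + 3 = 12)
b = -55 (b = -11*(2 + 3)*1 = -11*5*1 = -55*1 = -55)
b*H(-5, -10) + L(9) = -55*12 - 2/9 = -660 - 2*⅑ = -660 - 2/9 = -5942/9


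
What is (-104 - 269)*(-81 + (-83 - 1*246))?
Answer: 152930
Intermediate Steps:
(-104 - 269)*(-81 + (-83 - 1*246)) = -373*(-81 + (-83 - 246)) = -373*(-81 - 329) = -373*(-410) = 152930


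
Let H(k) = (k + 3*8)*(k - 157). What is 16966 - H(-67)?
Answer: 7334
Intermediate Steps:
H(k) = (-157 + k)*(24 + k) (H(k) = (k + 24)*(-157 + k) = (24 + k)*(-157 + k) = (-157 + k)*(24 + k))
16966 - H(-67) = 16966 - (-3768 + (-67)**2 - 133*(-67)) = 16966 - (-3768 + 4489 + 8911) = 16966 - 1*9632 = 16966 - 9632 = 7334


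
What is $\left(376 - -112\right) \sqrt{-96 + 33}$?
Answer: $1464 i \sqrt{7} \approx 3873.4 i$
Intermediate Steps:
$\left(376 - -112\right) \sqrt{-96 + 33} = \left(376 + \left(-50 + 162\right)\right) \sqrt{-63} = \left(376 + 112\right) 3 i \sqrt{7} = 488 \cdot 3 i \sqrt{7} = 1464 i \sqrt{7}$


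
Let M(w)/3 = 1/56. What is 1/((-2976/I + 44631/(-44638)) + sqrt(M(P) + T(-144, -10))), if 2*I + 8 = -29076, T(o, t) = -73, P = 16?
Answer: -9692009274024924/896794410066107051 - 435293697347762*I*sqrt(57190)/896794410066107051 ≈ -0.010807 - 0.11608*I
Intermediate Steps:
I = -14542 (I = -4 + (1/2)*(-29076) = -4 - 14538 = -14542)
M(w) = 3/56
1/((-2976/I + 44631/(-44638)) + sqrt(M(P) + T(-144, -10))) = 1/((-2976/(-14542) + 44631/(-44638)) + sqrt(3/56 - 73)) = 1/((-2976*(-1/14542) + 44631*(-1/44638)) + sqrt(-4085/56)) = 1/((1488/7271 - 44631/44638) + I*sqrt(57190)/28) = 1/(-23462787/29505718 + I*sqrt(57190)/28)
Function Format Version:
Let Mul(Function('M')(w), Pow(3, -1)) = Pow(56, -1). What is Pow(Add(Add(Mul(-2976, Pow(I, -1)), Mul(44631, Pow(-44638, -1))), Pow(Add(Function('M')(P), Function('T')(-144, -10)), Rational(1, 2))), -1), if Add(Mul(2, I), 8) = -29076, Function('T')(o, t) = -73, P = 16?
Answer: Add(Rational(-9692009274024924, 896794410066107051), Mul(Rational(-435293697347762, 896794410066107051), I, Pow(57190, Rational(1, 2)))) ≈ Add(-0.010807, Mul(-0.11608, I))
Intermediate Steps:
I = -14542 (I = Add(-4, Mul(Rational(1, 2), -29076)) = Add(-4, -14538) = -14542)
Function('M')(w) = Rational(3, 56) (Function('M')(w) = Mul(3, Pow(56, -1)) = Mul(3, Rational(1, 56)) = Rational(3, 56))
Pow(Add(Add(Mul(-2976, Pow(I, -1)), Mul(44631, Pow(-44638, -1))), Pow(Add(Function('M')(P), Function('T')(-144, -10)), Rational(1, 2))), -1) = Pow(Add(Add(Mul(-2976, Pow(-14542, -1)), Mul(44631, Pow(-44638, -1))), Pow(Add(Rational(3, 56), -73), Rational(1, 2))), -1) = Pow(Add(Add(Mul(-2976, Rational(-1, 14542)), Mul(44631, Rational(-1, 44638))), Pow(Rational(-4085, 56), Rational(1, 2))), -1) = Pow(Add(Add(Rational(1488, 7271), Rational(-44631, 44638)), Mul(Rational(1, 28), I, Pow(57190, Rational(1, 2)))), -1) = Pow(Add(Rational(-23462787, 29505718), Mul(Rational(1, 28), I, Pow(57190, Rational(1, 2)))), -1)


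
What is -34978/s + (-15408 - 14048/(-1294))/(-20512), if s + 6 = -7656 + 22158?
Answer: -4996778375/3005941296 ≈ -1.6623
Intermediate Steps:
s = 14496 (s = -6 + (-7656 + 22158) = -6 + 14502 = 14496)
-34978/s + (-15408 - 14048/(-1294))/(-20512) = -34978/14496 + (-15408 - 14048/(-1294))/(-20512) = -34978*1/14496 + (-15408 - 14048*(-1/1294))*(-1/20512) = -17489/7248 + (-15408 + 7024/647)*(-1/20512) = -17489/7248 - 9961952/647*(-1/20512) = -17489/7248 + 311311/414727 = -4996778375/3005941296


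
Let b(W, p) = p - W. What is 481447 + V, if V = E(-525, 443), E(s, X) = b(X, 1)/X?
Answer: 213280579/443 ≈ 4.8145e+5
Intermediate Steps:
E(s, X) = (1 - X)/X
V = -442/443 (V = (1 - 1*443)/443 = (1 - 443)/443 = (1/443)*(-442) = -442/443 ≈ -0.99774)
481447 + V = 481447 - 442/443 = 213280579/443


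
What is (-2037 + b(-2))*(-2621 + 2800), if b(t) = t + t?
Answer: -365339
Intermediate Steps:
b(t) = 2*t
(-2037 + b(-2))*(-2621 + 2800) = (-2037 + 2*(-2))*(-2621 + 2800) = (-2037 - 4)*179 = -2041*179 = -365339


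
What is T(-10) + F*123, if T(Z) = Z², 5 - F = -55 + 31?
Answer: 3667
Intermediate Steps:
F = 29 (F = 5 - (-55 + 31) = 5 - 1*(-24) = 5 + 24 = 29)
T(-10) + F*123 = (-10)² + 29*123 = 100 + 3567 = 3667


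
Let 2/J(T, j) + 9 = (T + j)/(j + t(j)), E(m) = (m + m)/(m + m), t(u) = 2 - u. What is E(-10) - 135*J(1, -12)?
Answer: 569/29 ≈ 19.621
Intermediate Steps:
E(m) = 1 (E(m) = (2*m)/((2*m)) = (2*m)*(1/(2*m)) = 1)
J(T, j) = 2/(-9 + T/2 + j/2) (J(T, j) = 2/(-9 + (T + j)/(j + (2 - j))) = 2/(-9 + (T + j)/2) = 2/(-9 + (T + j)*(½)) = 2/(-9 + (T/2 + j/2)) = 2/(-9 + T/2 + j/2))
E(-10) - 135*J(1, -12) = 1 - 540/(-18 + 1 - 12) = 1 - 540/(-29) = 1 - 540*(-1)/29 = 1 - 135*(-4/29) = 1 + 540/29 = 569/29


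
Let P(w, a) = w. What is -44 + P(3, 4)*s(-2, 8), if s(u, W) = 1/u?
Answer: -91/2 ≈ -45.500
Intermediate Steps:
-44 + P(3, 4)*s(-2, 8) = -44 + 3/(-2) = -44 + 3*(-½) = -44 - 3/2 = -91/2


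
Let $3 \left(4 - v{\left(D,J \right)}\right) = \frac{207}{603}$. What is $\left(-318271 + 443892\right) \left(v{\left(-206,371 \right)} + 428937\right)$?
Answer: $\frac{10830680580278}{201} \approx 5.3884 \cdot 10^{10}$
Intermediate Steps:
$v{\left(D,J \right)} = \frac{781}{201}$ ($v{\left(D,J \right)} = 4 - \frac{207 \cdot \frac{1}{603}}{3} = 4 - \frac{23}{201} = \frac{781}{201}$)
$\left(-318271 + 443892\right) \left(v{\left(-206,371 \right)} + 428937\right) = \left(-318271 + 443892\right) \left(\frac{781}{201} + 428937\right) = 125621 \cdot \frac{86217118}{201} = \frac{10830680580278}{201}$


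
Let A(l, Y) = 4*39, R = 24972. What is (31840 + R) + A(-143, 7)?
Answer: 56968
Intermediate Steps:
A(l, Y) = 156
(31840 + R) + A(-143, 7) = (31840 + 24972) + 156 = 56812 + 156 = 56968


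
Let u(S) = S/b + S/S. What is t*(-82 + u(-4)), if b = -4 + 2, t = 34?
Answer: -2686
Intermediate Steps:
b = -2
u(S) = 1 - S/2 (u(S) = S/(-2) + S/S = S*(-½) + 1 = -S/2 + 1 = 1 - S/2)
t*(-82 + u(-4)) = 34*(-82 + (1 - ½*(-4))) = 34*(-82 + (1 + 2)) = 34*(-82 + 3) = 34*(-79) = -2686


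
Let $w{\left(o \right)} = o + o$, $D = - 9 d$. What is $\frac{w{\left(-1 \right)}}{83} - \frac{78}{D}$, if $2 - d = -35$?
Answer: $\frac{1936}{9213} \approx 0.21014$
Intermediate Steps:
$d = 37$ ($d = 2 - -35 = 2 + 35 = 37$)
$D = -333$ ($D = \left(-9\right) 37 = -333$)
$w{\left(o \right)} = 2 o$
$\frac{w{\left(-1 \right)}}{83} - \frac{78}{D} = \frac{2 \left(-1\right)}{83} - \frac{78}{-333} = \left(-2\right) \frac{1}{83} - - \frac{26}{111} = - \frac{2}{83} + \frac{26}{111} = \frac{1936}{9213}$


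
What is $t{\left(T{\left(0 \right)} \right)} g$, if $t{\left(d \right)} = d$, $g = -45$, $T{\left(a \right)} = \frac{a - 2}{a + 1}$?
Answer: $90$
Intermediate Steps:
$T{\left(a \right)} = \frac{-2 + a}{1 + a}$
$t{\left(T{\left(0 \right)} \right)} g = \frac{-2 + 0}{1 + 0} \left(-45\right) = 1^{-1} \left(-2\right) \left(-45\right) = 1 \left(-2\right) \left(-45\right) = \left(-2\right) \left(-45\right) = 90$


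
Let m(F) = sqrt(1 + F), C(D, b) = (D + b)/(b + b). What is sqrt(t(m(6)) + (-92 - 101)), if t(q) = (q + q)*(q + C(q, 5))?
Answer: sqrt(-4440 + 25*sqrt(7))/5 ≈ 13.227*I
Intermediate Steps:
C(D, b) = (D + b)/(2*b) (C(D, b) = (D + b)/((2*b)) = (D + b)*(1/(2*b)) = (D + b)/(2*b))
t(q) = 2*q*(1/2 + 11*q/10) (t(q) = (q + q)*(q + (1/2)*(q + 5)/5) = (2*q)*(q + (1/2)*(1/5)*(5 + q)) = (2*q)*(q + (1/2 + q/10)) = (2*q)*(1/2 + 11*q/10) = 2*q*(1/2 + 11*q/10))
sqrt(t(m(6)) + (-92 - 101)) = sqrt(sqrt(1 + 6)*(5 + 11*sqrt(1 + 6))/5 + (-92 - 101)) = sqrt(sqrt(7)*(5 + 11*sqrt(7))/5 - 193) = sqrt(-193 + sqrt(7)*(5 + 11*sqrt(7))/5)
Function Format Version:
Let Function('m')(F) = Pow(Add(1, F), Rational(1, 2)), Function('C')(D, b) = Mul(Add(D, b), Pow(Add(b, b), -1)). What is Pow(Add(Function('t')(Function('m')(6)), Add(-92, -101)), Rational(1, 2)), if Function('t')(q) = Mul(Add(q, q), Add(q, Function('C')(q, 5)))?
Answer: Mul(Rational(1, 5), Pow(Add(-4440, Mul(25, Pow(7, Rational(1, 2)))), Rational(1, 2))) ≈ Mul(13.227, I)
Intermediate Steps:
Function('C')(D, b) = Mul(Rational(1, 2), Pow(b, -1), Add(D, b)) (Function('C')(D, b) = Mul(Add(D, b), Pow(Mul(2, b), -1)) = Mul(Add(D, b), Mul(Rational(1, 2), Pow(b, -1))) = Mul(Rational(1, 2), Pow(b, -1), Add(D, b)))
Function('t')(q) = Mul(2, q, Add(Rational(1, 2), Mul(Rational(11, 10), q))) (Function('t')(q) = Mul(Add(q, q), Add(q, Mul(Rational(1, 2), Pow(5, -1), Add(q, 5)))) = Mul(Mul(2, q), Add(q, Mul(Rational(1, 2), Rational(1, 5), Add(5, q)))) = Mul(Mul(2, q), Add(q, Add(Rational(1, 2), Mul(Rational(1, 10), q)))) = Mul(Mul(2, q), Add(Rational(1, 2), Mul(Rational(11, 10), q))) = Mul(2, q, Add(Rational(1, 2), Mul(Rational(11, 10), q))))
Pow(Add(Function('t')(Function('m')(6)), Add(-92, -101)), Rational(1, 2)) = Pow(Add(Mul(Rational(1, 5), Pow(Add(1, 6), Rational(1, 2)), Add(5, Mul(11, Pow(Add(1, 6), Rational(1, 2))))), Add(-92, -101)), Rational(1, 2)) = Pow(Add(Mul(Rational(1, 5), Pow(7, Rational(1, 2)), Add(5, Mul(11, Pow(7, Rational(1, 2))))), -193), Rational(1, 2)) = Pow(Add(-193, Mul(Rational(1, 5), Pow(7, Rational(1, 2)), Add(5, Mul(11, Pow(7, Rational(1, 2)))))), Rational(1, 2))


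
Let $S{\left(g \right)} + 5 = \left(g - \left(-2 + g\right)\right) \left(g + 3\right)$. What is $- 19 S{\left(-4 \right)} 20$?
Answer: $2660$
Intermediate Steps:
$S{\left(g \right)} = 1 + 2 g$ ($S{\left(g \right)} = -5 + \left(g - \left(-2 + g\right)\right) \left(g + 3\right) = -5 + 2 \left(3 + g\right) = -5 + \left(6 + 2 g\right) = 1 + 2 g$)
$- 19 S{\left(-4 \right)} 20 = - 19 \left(1 + 2 \left(-4\right)\right) 20 = - 19 \left(1 - 8\right) 20 = \left(-19\right) \left(-7\right) 20 = 133 \cdot 20 = 2660$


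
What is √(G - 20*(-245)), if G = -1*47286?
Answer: I*√42386 ≈ 205.88*I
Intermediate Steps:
G = -47286
√(G - 20*(-245)) = √(-47286 - 20*(-245)) = √(-47286 + 4900) = √(-42386) = I*√42386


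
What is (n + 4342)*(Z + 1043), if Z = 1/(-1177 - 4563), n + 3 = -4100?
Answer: 1430849741/5740 ≈ 2.4928e+5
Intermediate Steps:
n = -4103 (n = -3 - 4100 = -4103)
Z = -1/5740 (Z = 1/(-5740) = -1/5740 ≈ -0.00017422)
(n + 4342)*(Z + 1043) = (-4103 + 4342)*(-1/5740 + 1043) = 239*(5986819/5740) = 1430849741/5740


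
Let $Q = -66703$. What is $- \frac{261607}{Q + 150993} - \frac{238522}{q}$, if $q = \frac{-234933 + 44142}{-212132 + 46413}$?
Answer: $- \frac{3331833618895357}{16081773390} \approx -2.0718 \cdot 10^{5}$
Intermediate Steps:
$q = \frac{190791}{165719}$ ($q = - \frac{190791}{-165719} = \left(-190791\right) \left(- \frac{1}{165719}\right) = \frac{190791}{165719} \approx 1.1513$)
$- \frac{261607}{Q + 150993} - \frac{238522}{q} = - \frac{261607}{-66703 + 150993} - \frac{238522}{\frac{190791}{165719}} = - \frac{261607}{84290} - \frac{39527627318}{190791} = - \frac{3331833618895357}{16081773390}$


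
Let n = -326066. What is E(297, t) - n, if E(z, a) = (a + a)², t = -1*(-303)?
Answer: 693302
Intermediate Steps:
t = 303
E(z, a) = 4*a² (E(z, a) = (2*a)² = 4*a²)
E(297, t) - n = 4*303² - 1*(-326066) = 4*91809 + 326066 = 367236 + 326066 = 693302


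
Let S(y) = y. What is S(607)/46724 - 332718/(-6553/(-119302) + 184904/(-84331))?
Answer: 156405248583668373139/1004883534668660 ≈ 1.5565e+5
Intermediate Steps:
S(607)/46724 - 332718/(-6553/(-119302) + 184904/(-84331)) = 607/46724 - 332718/(-6553/(-119302) + 184904/(-84331)) = 607*(1/46724) - 332718/(-6553*(-1/119302) + 184904*(-1/84331)) = 607/46724 - 332718/(6553/119302 - 184904/84331) = 607/46724 - 332718/(-21506795965/10060856962) = 607/46724 - 332718*(-10060856962/21506795965) = 607/46724 + 3347428206682716/21506795965 = 156405248583668373139/1004883534668660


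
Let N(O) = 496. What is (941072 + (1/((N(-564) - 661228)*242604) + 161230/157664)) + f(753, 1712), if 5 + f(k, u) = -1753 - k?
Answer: 185314262674472143721/197444876533164 ≈ 9.3856e+5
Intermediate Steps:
f(k, u) = -1758 - k (f(k, u) = -5 + (-1753 - k) = -1758 - k)
(941072 + (1/((N(-564) - 661228)*242604) + 161230/157664)) + f(753, 1712) = (941072 + (1/((496 - 661228)*242604) + 161230/157664)) + (-1758 - 1*753) = (941072 + ((1/242604)/(-660732) + 161230*(1/157664))) + (-1758 - 753) = (941072 + (-1/660732*1/242604 + 80615/78832)) - 2511 = (941072 + (-1/160296226128 + 80615/78832)) - 2511 = (941072 + 201910629206717/197444876533164) - 2511 = 185810046759446918525/197444876533164 - 2511 = 185314262674472143721/197444876533164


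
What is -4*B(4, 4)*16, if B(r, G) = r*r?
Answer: -1024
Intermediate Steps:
B(r, G) = r²
-4*B(4, 4)*16 = -4*4²*16 = -4*16*16 = -64*16 = -1024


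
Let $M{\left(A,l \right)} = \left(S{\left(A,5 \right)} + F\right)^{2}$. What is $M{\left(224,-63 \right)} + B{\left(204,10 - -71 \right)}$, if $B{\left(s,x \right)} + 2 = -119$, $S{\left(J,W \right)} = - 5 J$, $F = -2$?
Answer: $1258763$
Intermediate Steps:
$B{\left(s,x \right)} = -121$ ($B{\left(s,x \right)} = -2 - 119 = -121$)
$M{\left(A,l \right)} = \left(-2 - 5 A\right)^{2}$ ($M{\left(A,l \right)} = \left(- 5 A - 2\right)^{2} = \left(-2 - 5 A\right)^{2}$)
$M{\left(224,-63 \right)} + B{\left(204,10 - -71 \right)} = \left(2 + 5 \cdot 224\right)^{2} - 121 = \left(2 + 1120\right)^{2} - 121 = 1122^{2} - 121 = 1258884 - 121 = 1258763$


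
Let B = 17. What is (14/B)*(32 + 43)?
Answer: 1050/17 ≈ 61.765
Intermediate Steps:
(14/B)*(32 + 43) = (14/17)*(32 + 43) = (14*(1/17))*75 = (14/17)*75 = 1050/17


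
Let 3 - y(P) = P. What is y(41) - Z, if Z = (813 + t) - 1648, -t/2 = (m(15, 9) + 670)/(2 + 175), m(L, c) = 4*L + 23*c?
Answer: 142943/177 ≈ 807.59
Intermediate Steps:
t = -1874/177 (t = -2*((4*15 + 23*9) + 670)/(2 + 175) = -2*((60 + 207) + 670)/177 = -2*(267 + 670)/177 = -1874/177 ≈ -10.588)
y(P) = 3 - P
Z = -149669/177 (Z = (813 - 1874/177) - 1648 = 142027/177 - 1648 = -149669/177 ≈ -845.59)
y(41) - Z = (3 - 1*41) - 1*(-149669/177) = (3 - 41) + 149669/177 = -38 + 149669/177 = 142943/177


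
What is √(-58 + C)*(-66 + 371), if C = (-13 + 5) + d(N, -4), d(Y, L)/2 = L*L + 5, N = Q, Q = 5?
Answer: 610*I*√6 ≈ 1494.2*I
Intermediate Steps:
N = 5
d(Y, L) = 10 + 2*L² (d(Y, L) = 2*(L*L + 5) = 2*(L² + 5) = 2*(5 + L²) = 10 + 2*L²)
C = 34 (C = (-13 + 5) + (10 + 2*(-4)²) = -8 + (10 + 2*16) = -8 + (10 + 32) = -8 + 42 = 34)
√(-58 + C)*(-66 + 371) = √(-58 + 34)*(-66 + 371) = √(-24)*305 = (2*I*√6)*305 = 610*I*√6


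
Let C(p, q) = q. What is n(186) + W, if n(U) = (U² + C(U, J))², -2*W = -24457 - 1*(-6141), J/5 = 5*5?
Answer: 1205556999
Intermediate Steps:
J = 125 (J = 5*(5*5) = 5*25 = 125)
W = 9158 (W = -(-24457 - 1*(-6141))/2 = -(-24457 + 6141)/2 = -½*(-18316) = 9158)
n(U) = (125 + U²)² (n(U) = (U² + 125)² = (125 + U²)²)
n(186) + W = (125 + 186²)² + 9158 = (125 + 34596)² + 9158 = 34721² + 9158 = 1205547841 + 9158 = 1205556999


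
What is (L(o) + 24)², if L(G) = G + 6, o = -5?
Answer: 625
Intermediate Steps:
L(G) = 6 + G
(L(o) + 24)² = ((6 - 5) + 24)² = (1 + 24)² = 25² = 625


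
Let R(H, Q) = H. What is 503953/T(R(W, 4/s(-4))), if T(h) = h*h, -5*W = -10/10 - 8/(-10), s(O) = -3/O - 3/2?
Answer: 314970625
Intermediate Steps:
s(O) = -3/2 - 3/O (s(O) = -3/O - 3*1/2 = -3/O - 3/2 = -3/2 - 3/O)
W = 1/25 (W = -(-10/10 - 8/(-10))/5 = -(-10*1/10 - 8*(-1/10))/5 = -(-1 + 4/5)/5 = -1/5*(-1/5) = 1/25 ≈ 0.040000)
T(h) = h**2
503953/T(R(W, 4/s(-4))) = 503953/((1/25)**2) = 503953/(1/625) = 503953*625 = 314970625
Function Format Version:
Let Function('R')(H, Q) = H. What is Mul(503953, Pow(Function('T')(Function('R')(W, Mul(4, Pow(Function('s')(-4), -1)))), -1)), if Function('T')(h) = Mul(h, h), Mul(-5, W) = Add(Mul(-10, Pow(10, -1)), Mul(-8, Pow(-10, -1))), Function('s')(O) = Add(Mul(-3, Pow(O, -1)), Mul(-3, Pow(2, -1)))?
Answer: 314970625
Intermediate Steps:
Function('s')(O) = Add(Rational(-3, 2), Mul(-3, Pow(O, -1))) (Function('s')(O) = Add(Mul(-3, Pow(O, -1)), Mul(-3, Rational(1, 2))) = Add(Mul(-3, Pow(O, -1)), Rational(-3, 2)) = Add(Rational(-3, 2), Mul(-3, Pow(O, -1))))
W = Rational(1, 25) (W = Mul(Rational(-1, 5), Add(Mul(-10, Pow(10, -1)), Mul(-8, Pow(-10, -1)))) = Mul(Rational(-1, 5), Add(Mul(-10, Rational(1, 10)), Mul(-8, Rational(-1, 10)))) = Mul(Rational(-1, 5), Add(-1, Rational(4, 5))) = Mul(Rational(-1, 5), Rational(-1, 5)) = Rational(1, 25) ≈ 0.040000)
Function('T')(h) = Pow(h, 2)
Mul(503953, Pow(Function('T')(Function('R')(W, Mul(4, Pow(Function('s')(-4), -1)))), -1)) = Mul(503953, Pow(Pow(Rational(1, 25), 2), -1)) = Mul(503953, Pow(Rational(1, 625), -1)) = Mul(503953, 625) = 314970625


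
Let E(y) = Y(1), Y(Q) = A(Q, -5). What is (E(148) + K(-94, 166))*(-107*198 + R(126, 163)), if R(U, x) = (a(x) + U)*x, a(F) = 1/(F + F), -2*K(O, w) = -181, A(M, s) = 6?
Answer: -249935/4 ≈ -62484.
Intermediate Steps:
Y(Q) = 6
K(O, w) = 181/2 (K(O, w) = -1/2*(-181) = 181/2)
E(y) = 6
a(F) = 1/(2*F)
R(U, x) = x*(U + 1/(2*x)) (R(U, x) = (1/(2*x) + U)*x = (U + 1/(2*x))*x = x*(U + 1/(2*x)))
(E(148) + K(-94, 166))*(-107*198 + R(126, 163)) = (6 + 181/2)*(-107*198 + (1/2 + 126*163)) = 193*(-21186 + (1/2 + 20538))/2 = 193*(-21186 + 41077/2)/2 = (193/2)*(-1295/2) = -249935/4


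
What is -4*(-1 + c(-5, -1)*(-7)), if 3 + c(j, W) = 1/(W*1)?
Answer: -108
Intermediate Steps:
c(j, W) = -3 + 1/W (c(j, W) = -3 + 1/(W*1) = -3 + 1/W)
-4*(-1 + c(-5, -1)*(-7)) = -4*(-1 + (-3 + 1/(-1))*(-7)) = -4*(-1 + (-3 - 1)*(-7)) = -4*(-1 - 4*(-7)) = -4*(-1 + 28) = -4*27 = -108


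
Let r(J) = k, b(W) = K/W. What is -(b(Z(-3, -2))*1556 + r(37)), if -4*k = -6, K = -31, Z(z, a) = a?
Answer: -48239/2 ≈ -24120.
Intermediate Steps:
b(W) = -31/W
k = 3/2 (k = -¼*(-6) = 3/2 ≈ 1.5000)
r(J) = 3/2
-(b(Z(-3, -2))*1556 + r(37)) = -(-31/(-2)*1556 + 3/2) = -(-31*(-½)*1556 + 3/2) = -((31/2)*1556 + 3/2) = -(24118 + 3/2) = -1*48239/2 = -48239/2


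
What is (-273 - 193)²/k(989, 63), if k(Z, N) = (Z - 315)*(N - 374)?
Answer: -108578/104807 ≈ -1.0360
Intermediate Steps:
k(Z, N) = (-374 + N)*(-315 + Z) (k(Z, N) = (-315 + Z)*(-374 + N) = (-374 + N)*(-315 + Z))
(-273 - 193)²/k(989, 63) = (-273 - 193)²/(117810 - 374*989 - 315*63 + 63*989) = (-466)²/(117810 - 369886 - 19845 + 62307) = 217156/(-209614) = 217156*(-1/209614) = -108578/104807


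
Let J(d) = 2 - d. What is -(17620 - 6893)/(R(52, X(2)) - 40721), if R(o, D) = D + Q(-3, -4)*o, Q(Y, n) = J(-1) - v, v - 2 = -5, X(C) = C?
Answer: 10727/40407 ≈ 0.26547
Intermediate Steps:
v = -3 (v = 2 - 5 = -3)
Q(Y, n) = 6 (Q(Y, n) = (2 - 1*(-1)) - 1*(-3) = (2 + 1) + 3 = 3 + 3 = 6)
R(o, D) = D + 6*o
-(17620 - 6893)/(R(52, X(2)) - 40721) = -(17620 - 6893)/((2 + 6*52) - 40721) = -10727/((2 + 312) - 40721) = -10727/(314 - 40721) = -10727/(-40407) = -10727*(-1)/40407 = -1*(-10727/40407) = 10727/40407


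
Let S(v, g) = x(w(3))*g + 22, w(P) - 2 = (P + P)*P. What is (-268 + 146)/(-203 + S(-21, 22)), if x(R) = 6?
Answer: 122/49 ≈ 2.4898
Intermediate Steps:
w(P) = 2 + 2*P**2 (w(P) = 2 + (P + P)*P = 2 + (2*P)*P = 2 + 2*P**2)
S(v, g) = 22 + 6*g (S(v, g) = 6*g + 22 = 22 + 6*g)
(-268 + 146)/(-203 + S(-21, 22)) = (-268 + 146)/(-203 + (22 + 6*22)) = -122/(-203 + (22 + 132)) = -122/(-203 + 154) = -122/(-49) = -122*(-1/49) = 122/49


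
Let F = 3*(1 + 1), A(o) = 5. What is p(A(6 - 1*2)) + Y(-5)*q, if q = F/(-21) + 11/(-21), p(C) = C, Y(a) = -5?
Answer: 190/21 ≈ 9.0476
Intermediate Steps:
F = 6 (F = 3*2 = 6)
q = -17/21 (q = 6/(-21) + 11/(-21) = 6*(-1/21) + 11*(-1/21) = -2/7 - 11/21 = -17/21 ≈ -0.80952)
p(A(6 - 1*2)) + Y(-5)*q = 5 - 5*(-17/21) = 5 + 85/21 = 190/21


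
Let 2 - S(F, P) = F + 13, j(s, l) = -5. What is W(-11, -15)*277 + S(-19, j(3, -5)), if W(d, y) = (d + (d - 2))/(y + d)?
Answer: 3428/13 ≈ 263.69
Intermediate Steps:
W(d, y) = (-2 + 2*d)/(d + y) (W(d, y) = (d + (-2 + d))/(d + y) = (-2 + 2*d)/(d + y))
S(F, P) = -11 - F (S(F, P) = 2 - (F + 13) = 2 - (13 + F) = 2 + (-13 - F) = -11 - F)
W(-11, -15)*277 + S(-19, j(3, -5)) = (2*(-1 - 11)/(-11 - 15))*277 + (-11 - 1*(-19)) = (2*(-12)/(-26))*277 + (-11 + 19) = (2*(-1/26)*(-12))*277 + 8 = (12/13)*277 + 8 = 3324/13 + 8 = 3428/13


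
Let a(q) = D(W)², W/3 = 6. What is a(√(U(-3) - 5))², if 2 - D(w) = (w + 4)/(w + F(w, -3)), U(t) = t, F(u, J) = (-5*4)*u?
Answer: 15527402881/855036081 ≈ 18.160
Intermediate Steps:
F(u, J) = -20*u
W = 18 (W = 3*6 = 18)
D(w) = 2 + (4 + w)/(19*w) (D(w) = 2 - (w + 4)/(w - 20*w) = 2 - (4 + w)/((-19*w)) = 2 - (4 + w)*(-1/(19*w)) = 2 - (-1)*(4 + w)/(19*w) = 2 + (4 + w)/(19*w))
a(q) = 124609/29241 (a(q) = ((1/19)*(4 + 39*18)/18)² = ((1/19)*(1/18)*(4 + 702))² = ((1/19)*(1/18)*706)² = (353/171)² = 124609/29241)
a(√(U(-3) - 5))² = (124609/29241)² = 15527402881/855036081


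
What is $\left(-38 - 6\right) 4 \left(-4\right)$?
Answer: $704$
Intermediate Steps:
$\left(-38 - 6\right) 4 \left(-4\right) = \left(-44\right) \left(-16\right) = 704$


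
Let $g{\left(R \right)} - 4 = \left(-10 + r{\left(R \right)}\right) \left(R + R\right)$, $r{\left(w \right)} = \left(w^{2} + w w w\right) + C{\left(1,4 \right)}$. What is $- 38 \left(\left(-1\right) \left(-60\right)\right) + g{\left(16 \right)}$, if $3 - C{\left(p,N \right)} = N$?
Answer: $136636$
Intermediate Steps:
$C{\left(p,N \right)} = 3 - N$
$r{\left(w \right)} = -1 + w^{2} + w^{3}$ ($r{\left(w \right)} = \left(w^{2} + w w w\right) + \left(3 - 4\right) = \left(w^{2} + w^{2} w\right) + \left(3 - 4\right) = \left(w^{2} + w^{3}\right) - 1 = -1 + w^{2} + w^{3}$)
$g{\left(R \right)} = 4 + 2 R \left(-11 + R^{2} + R^{3}\right)$ ($g{\left(R \right)} = 4 + \left(-10 + \left(-1 + R^{2} + R^{3}\right)\right) \left(R + R\right) = 4 + \left(-11 + R^{2} + R^{3}\right) 2 R = 4 + 2 R \left(-11 + R^{2} + R^{3}\right)$)
$- 38 \left(\left(-1\right) \left(-60\right)\right) + g{\left(16 \right)} = - 38 \left(\left(-1\right) \left(-60\right)\right) + \left(4 - 352 + 2 \cdot 16^{3} + 2 \cdot 16^{4}\right) = \left(-38\right) 60 + \left(4 - 352 + 2 \cdot 4096 + 2 \cdot 65536\right) = -2280 + \left(4 - 352 + 8192 + 131072\right) = -2280 + 138916 = 136636$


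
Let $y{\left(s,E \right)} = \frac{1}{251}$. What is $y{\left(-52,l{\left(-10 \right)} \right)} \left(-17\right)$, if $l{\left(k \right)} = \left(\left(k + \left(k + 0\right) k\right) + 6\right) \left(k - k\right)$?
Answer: $- \frac{17}{251} \approx -0.067729$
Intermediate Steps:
$l{\left(k \right)} = 0$ ($l{\left(k \right)} = \left(\left(k + k k\right) + 6\right) 0 = \left(\left(k + k^{2}\right) + 6\right) 0 = \left(6 + k + k^{2}\right) 0 = 0$)
$y{\left(s,E \right)} = \frac{1}{251}$
$y{\left(-52,l{\left(-10 \right)} \right)} \left(-17\right) = \frac{1}{251} \left(-17\right) = - \frac{17}{251}$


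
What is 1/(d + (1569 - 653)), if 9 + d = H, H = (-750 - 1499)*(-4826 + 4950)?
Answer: -1/277969 ≈ -3.5975e-6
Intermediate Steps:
H = -278876 (H = -2249*124 = -278876)
d = -278885 (d = -9 - 278876 = -278885)
1/(d + (1569 - 653)) = 1/(-278885 + (1569 - 653)) = 1/(-278885 + 916) = 1/(-277969) = -1/277969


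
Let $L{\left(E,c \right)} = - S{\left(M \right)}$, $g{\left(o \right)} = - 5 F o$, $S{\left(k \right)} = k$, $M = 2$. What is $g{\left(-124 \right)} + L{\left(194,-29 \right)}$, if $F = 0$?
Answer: $-2$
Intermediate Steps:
$g{\left(o \right)} = 0$ ($g{\left(o \right)} = \left(-5\right) 0 o = 0 o = 0$)
$L{\left(E,c \right)} = -2$ ($L{\left(E,c \right)} = \left(-1\right) 2 = -2$)
$g{\left(-124 \right)} + L{\left(194,-29 \right)} = 0 - 2 = -2$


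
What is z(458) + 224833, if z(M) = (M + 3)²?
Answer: 437354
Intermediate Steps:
z(M) = (3 + M)²
z(458) + 224833 = (3 + 458)² + 224833 = 461² + 224833 = 212521 + 224833 = 437354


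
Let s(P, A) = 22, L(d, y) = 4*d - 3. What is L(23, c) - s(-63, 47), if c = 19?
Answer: 67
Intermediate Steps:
L(d, y) = -3 + 4*d
L(23, c) - s(-63, 47) = (-3 + 4*23) - 1*22 = (-3 + 92) - 22 = 89 - 22 = 67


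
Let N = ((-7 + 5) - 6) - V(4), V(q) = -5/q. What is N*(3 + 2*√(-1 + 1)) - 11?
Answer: -125/4 ≈ -31.250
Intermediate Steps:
N = -27/4 (N = ((-7 + 5) - 6) - (-5)/4 = (-2 - 6) - (-5)/4 = -8 - 1*(-5/4) = -8 + 5/4 = -27/4 ≈ -6.7500)
N*(3 + 2*√(-1 + 1)) - 11 = -27*(3 + 2*√(-1 + 1))/4 - 11 = -27*(3 + 2*√0)/4 - 11 = -27*(3 + 2*0)/4 - 11 = -27*(3 + 0)/4 - 11 = -27/4*3 - 11 = -81/4 - 11 = -125/4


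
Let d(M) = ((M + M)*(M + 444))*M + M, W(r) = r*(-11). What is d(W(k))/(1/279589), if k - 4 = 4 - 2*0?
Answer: 1541553093960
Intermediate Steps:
k = 8 (k = 4 + (4 - 2*0) = 4 + (4 + 0) = 4 + 4 = 8)
W(r) = -11*r
d(M) = M + 2*M²*(444 + M) (d(M) = ((2*M)*(444 + M))*M + M = (2*M*(444 + M))*M + M = 2*M²*(444 + M) + M = M + 2*M²*(444 + M))
d(W(k))/(1/279589) = ((-11*8)*(1 + 2*(-11*8)² + 888*(-11*8)))/(1/279589) = (-88*(1 + 2*(-88)² + 888*(-88)))/(1/279589) = -88*(1 + 2*7744 - 78144)*279589 = -88*(1 + 15488 - 78144)*279589 = -88*(-62655)*279589 = 5513640*279589 = 1541553093960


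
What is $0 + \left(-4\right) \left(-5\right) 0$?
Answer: $0$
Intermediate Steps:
$0 + \left(-4\right) \left(-5\right) 0 = 0 + 20 \cdot 0 = 0 + 0 = 0$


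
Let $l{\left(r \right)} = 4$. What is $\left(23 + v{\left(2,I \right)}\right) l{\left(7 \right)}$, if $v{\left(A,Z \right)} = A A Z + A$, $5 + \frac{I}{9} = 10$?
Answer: $820$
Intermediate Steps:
$I = 45$ ($I = -45 + 9 \cdot 10 = -45 + 90 = 45$)
$v{\left(A,Z \right)} = A + Z A^{2}$ ($v{\left(A,Z \right)} = A^{2} Z + A = Z A^{2} + A = A + Z A^{2}$)
$\left(23 + v{\left(2,I \right)}\right) l{\left(7 \right)} = \left(23 + 2 \left(1 + 2 \cdot 45\right)\right) 4 = \left(23 + 2 \left(1 + 90\right)\right) 4 = \left(23 + 2 \cdot 91\right) 4 = \left(23 + 182\right) 4 = 205 \cdot 4 = 820$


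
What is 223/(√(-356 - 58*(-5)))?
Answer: -223*I*√66/66 ≈ -27.449*I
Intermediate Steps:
223/(√(-356 - 58*(-5))) = 223/(√(-356 + 290)) = 223/(√(-66)) = 223/((I*√66)) = 223*(-I*√66/66) = -223*I*√66/66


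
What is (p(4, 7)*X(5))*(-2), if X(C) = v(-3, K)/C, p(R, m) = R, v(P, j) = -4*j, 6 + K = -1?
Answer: -224/5 ≈ -44.800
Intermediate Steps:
K = -7 (K = -6 - 1 = -7)
X(C) = 28/C (X(C) = (-4*(-7))/C = 28/C)
(p(4, 7)*X(5))*(-2) = (4*(28/5))*(-2) = (112/5)*(-2) = -224/5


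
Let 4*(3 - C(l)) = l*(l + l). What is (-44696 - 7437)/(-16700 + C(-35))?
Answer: 104266/34619 ≈ 3.0118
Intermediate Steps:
C(l) = 3 - l**2/2 (C(l) = 3 - l*(l + l)/4 = 3 - l*2*l/4 = 3 - l**2/2)
(-44696 - 7437)/(-16700 + C(-35)) = (-44696 - 7437)/(-16700 + (3 - 1/2*(-35)**2)) = -52133/(-16700 + (3 - 1/2*1225)) = -52133/(-16700 + (3 - 1225/2)) = -52133/(-16700 - 1219/2) = -52133/(-34619/2) = -52133*(-2/34619) = 104266/34619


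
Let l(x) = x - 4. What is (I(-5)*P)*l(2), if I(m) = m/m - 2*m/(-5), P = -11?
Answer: -22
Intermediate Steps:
l(x) = -4 + x
I(m) = 1 + 2*m/5 (I(m) = 1 - 2*m*(-1/5) = 1 + 2*m/5)
(I(-5)*P)*l(2) = ((1 + (2/5)*(-5))*(-11))*(-4 + 2) = ((1 - 2)*(-11))*(-2) = -1*(-11)*(-2) = 11*(-2) = -22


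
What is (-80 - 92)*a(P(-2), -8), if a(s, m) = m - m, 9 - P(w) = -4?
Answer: 0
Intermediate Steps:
P(w) = 13 (P(w) = 9 - 1*(-4) = 9 + 4 = 13)
a(s, m) = 0
(-80 - 92)*a(P(-2), -8) = (-80 - 92)*0 = -172*0 = 0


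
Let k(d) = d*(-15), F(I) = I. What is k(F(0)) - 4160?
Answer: -4160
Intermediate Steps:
k(d) = -15*d
k(F(0)) - 4160 = -15*0 - 4160 = 0 - 4160 = -4160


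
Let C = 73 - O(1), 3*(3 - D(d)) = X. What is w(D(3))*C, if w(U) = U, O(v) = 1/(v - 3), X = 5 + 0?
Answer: 98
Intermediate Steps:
X = 5
D(d) = 4/3 (D(d) = 3 - 1/3*5 = 3 - 5/3 = 4/3)
O(v) = 1/(-3 + v)
C = 147/2 (C = 73 - 1/(-3 + 1) = 73 - 1/(-2) = 73 - 1*(-1/2) = 73 + 1/2 = 147/2 ≈ 73.500)
w(D(3))*C = (4/3)*(147/2) = 98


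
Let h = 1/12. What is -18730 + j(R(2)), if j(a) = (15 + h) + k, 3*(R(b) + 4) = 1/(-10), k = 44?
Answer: -224051/12 ≈ -18671.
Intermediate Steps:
h = 1/12 ≈ 0.083333
R(b) = -121/30 (R(b) = -4 + (⅓)/(-10) = -4 + (⅓)*(-⅒) = -4 - 1/30 = -121/30)
j(a) = 709/12 (j(a) = (15 + 1/12) + 44 = 181/12 + 44 = 709/12)
-18730 + j(R(2)) = -18730 + 709/12 = -224051/12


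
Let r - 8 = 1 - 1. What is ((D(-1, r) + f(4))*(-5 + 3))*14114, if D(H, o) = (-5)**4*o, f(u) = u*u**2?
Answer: -142946592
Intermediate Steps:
f(u) = u**3
r = 8 (r = 8 + (1 - 1) = 8 + 0 = 8)
D(H, o) = 625*o
((D(-1, r) + f(4))*(-5 + 3))*14114 = ((625*8 + 4**3)*(-5 + 3))*14114 = ((5000 + 64)*(-2))*14114 = (5064*(-2))*14114 = -10128*14114 = -142946592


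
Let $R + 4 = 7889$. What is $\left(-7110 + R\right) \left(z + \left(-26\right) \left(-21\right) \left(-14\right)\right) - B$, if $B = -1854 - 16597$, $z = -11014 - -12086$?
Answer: $-5074849$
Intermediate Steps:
$z = 1072$ ($z = -11014 + 12086 = 1072$)
$B = -18451$ ($B = -1854 - 16597 = -18451$)
$R = 7885$ ($R = -4 + 7889 = 7885$)
$\left(-7110 + R\right) \left(z + \left(-26\right) \left(-21\right) \left(-14\right)\right) - B = \left(-7110 + 7885\right) \left(1072 + \left(-26\right) \left(-21\right) \left(-14\right)\right) - -18451 = 775 \left(1072 + 546 \left(-14\right)\right) + 18451 = 775 \left(1072 - 7644\right) + 18451 = 775 \left(-6572\right) + 18451 = -5093300 + 18451 = -5074849$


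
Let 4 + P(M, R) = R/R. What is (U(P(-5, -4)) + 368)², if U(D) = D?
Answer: 133225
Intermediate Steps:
P(M, R) = -3 (P(M, R) = -4 + R/R = -4 + 1 = -3)
(U(P(-5, -4)) + 368)² = (-3 + 368)² = 365² = 133225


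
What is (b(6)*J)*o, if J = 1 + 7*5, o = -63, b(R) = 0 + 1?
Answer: -2268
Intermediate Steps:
b(R) = 1
J = 36 (J = 1 + 35 = 36)
(b(6)*J)*o = (1*36)*(-63) = 36*(-63) = -2268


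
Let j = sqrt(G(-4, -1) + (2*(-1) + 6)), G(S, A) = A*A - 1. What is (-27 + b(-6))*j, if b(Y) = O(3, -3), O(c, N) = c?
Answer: -48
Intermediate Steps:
G(S, A) = -1 + A**2 (G(S, A) = A**2 - 1 = -1 + A**2)
j = 2 (j = sqrt((-1 + (-1)**2) + (2*(-1) + 6)) = sqrt((-1 + 1) + (-2 + 6)) = sqrt(0 + 4) = sqrt(4) = 2)
b(Y) = 3
(-27 + b(-6))*j = (-27 + 3)*2 = -24*2 = -48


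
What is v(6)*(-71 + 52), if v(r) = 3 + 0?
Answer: -57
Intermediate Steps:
v(r) = 3
v(6)*(-71 + 52) = 3*(-71 + 52) = 3*(-19) = -57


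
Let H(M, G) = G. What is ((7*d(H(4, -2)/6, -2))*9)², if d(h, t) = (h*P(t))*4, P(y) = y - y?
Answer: 0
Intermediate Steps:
P(y) = 0
d(h, t) = 0 (d(h, t) = (h*0)*4 = 0*4 = 0)
((7*d(H(4, -2)/6, -2))*9)² = ((7*0)*9)² = (0*9)² = 0² = 0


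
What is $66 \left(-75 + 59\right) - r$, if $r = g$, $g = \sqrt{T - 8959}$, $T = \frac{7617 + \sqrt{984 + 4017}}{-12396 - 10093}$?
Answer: $-1056 - \frac{i \sqrt{4531231427752 + 22489 \sqrt{5001}}}{22489} \approx -1056.0 - 94.654 i$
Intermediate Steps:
$T = - \frac{7617}{22489} - \frac{\sqrt{5001}}{22489}$ ($T = \frac{7617 + \sqrt{5001}}{-22489} = \left(7617 + \sqrt{5001}\right) \left(- \frac{1}{22489}\right) = - \frac{7617}{22489} - \frac{\sqrt{5001}}{22489} \approx -0.34184$)
$g = \sqrt{- \frac{201486568}{22489} - \frac{\sqrt{5001}}{22489}}$ ($g = \sqrt{\left(- \frac{7617}{22489} - \frac{\sqrt{5001}}{22489}\right) - 8959} = \sqrt{- \frac{201486568}{22489} - \frac{\sqrt{5001}}{22489}} \approx 94.654 i$)
$r = \frac{\sqrt{-4531231427752 - 22489 \sqrt{5001}}}{22489} \approx 94.654 i$
$66 \left(-75 + 59\right) - r = 66 \left(-75 + 59\right) - \frac{\sqrt{-4531231427752 - 22489 \sqrt{5001}}}{22489} = 66 \left(-16\right) - \frac{\sqrt{-4531231427752 - 22489 \sqrt{5001}}}{22489} = -1056 - \frac{\sqrt{-4531231427752 - 22489 \sqrt{5001}}}{22489}$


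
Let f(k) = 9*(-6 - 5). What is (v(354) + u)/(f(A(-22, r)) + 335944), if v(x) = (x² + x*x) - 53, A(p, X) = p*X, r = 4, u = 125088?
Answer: 375667/335845 ≈ 1.1186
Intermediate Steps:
A(p, X) = X*p
f(k) = -99 (f(k) = 9*(-11) = -99)
v(x) = -53 + 2*x² (v(x) = (x² + x²) - 53 = 2*x² - 53 = -53 + 2*x²)
(v(354) + u)/(f(A(-22, r)) + 335944) = ((-53 + 2*354²) + 125088)/(-99 + 335944) = ((-53 + 2*125316) + 125088)/335845 = ((-53 + 250632) + 125088)*(1/335845) = (250579 + 125088)*(1/335845) = 375667*(1/335845) = 375667/335845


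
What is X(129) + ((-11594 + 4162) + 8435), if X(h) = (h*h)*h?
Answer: 2147692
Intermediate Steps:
X(h) = h**3 (X(h) = h**2*h = h**3)
X(129) + ((-11594 + 4162) + 8435) = 129**3 + ((-11594 + 4162) + 8435) = 2146689 + (-7432 + 8435) = 2146689 + 1003 = 2147692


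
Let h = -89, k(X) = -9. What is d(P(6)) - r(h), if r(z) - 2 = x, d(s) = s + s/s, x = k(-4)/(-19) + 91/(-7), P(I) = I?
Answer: 333/19 ≈ 17.526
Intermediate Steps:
x = -238/19 (x = -9/(-19) + 91/(-7) = -9*(-1/19) + 91*(-⅐) = 9/19 - 13 = -238/19 ≈ -12.526)
d(s) = 1 + s (d(s) = s + 1 = 1 + s)
r(z) = -200/19 (r(z) = 2 - 238/19 = -200/19)
d(P(6)) - r(h) = (1 + 6) - 1*(-200/19) = 7 + 200/19 = 333/19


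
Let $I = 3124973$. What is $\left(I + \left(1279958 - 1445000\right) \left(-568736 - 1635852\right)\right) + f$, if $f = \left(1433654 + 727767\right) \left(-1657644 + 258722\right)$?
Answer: $-2659806650493$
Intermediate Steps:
$f = -3023659388162$ ($f = 2161421 \left(-1398922\right) = -3023659388162$)
$\left(I + \left(1279958 - 1445000\right) \left(-568736 - 1635852\right)\right) + f = \left(3124973 + \left(1279958 - 1445000\right) \left(-568736 - 1635852\right)\right) - 3023659388162 = \left(3124973 - -363849612696\right) - 3023659388162 = \left(3124973 + 363849612696\right) - 3023659388162 = 363852737669 - 3023659388162 = -2659806650493$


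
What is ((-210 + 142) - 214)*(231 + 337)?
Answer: -160176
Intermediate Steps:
((-210 + 142) - 214)*(231 + 337) = (-68 - 214)*568 = -282*568 = -160176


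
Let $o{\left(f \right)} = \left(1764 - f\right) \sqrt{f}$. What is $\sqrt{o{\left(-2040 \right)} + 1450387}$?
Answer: $\sqrt{1450387 + 7608 i \sqrt{510}} \approx 1206.4 + 71.208 i$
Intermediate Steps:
$o{\left(f \right)} = \sqrt{f} \left(1764 - f\right)$
$\sqrt{o{\left(-2040 \right)} + 1450387} = \sqrt{\sqrt{-2040} \left(1764 - -2040\right) + 1450387} = \sqrt{2 i \sqrt{510} \left(1764 + 2040\right) + 1450387} = \sqrt{2 i \sqrt{510} \cdot 3804 + 1450387} = \sqrt{7608 i \sqrt{510} + 1450387} = \sqrt{1450387 + 7608 i \sqrt{510}}$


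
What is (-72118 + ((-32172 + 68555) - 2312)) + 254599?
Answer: 216552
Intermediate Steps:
(-72118 + ((-32172 + 68555) - 2312)) + 254599 = (-72118 + (36383 - 2312)) + 254599 = (-72118 + 34071) + 254599 = -38047 + 254599 = 216552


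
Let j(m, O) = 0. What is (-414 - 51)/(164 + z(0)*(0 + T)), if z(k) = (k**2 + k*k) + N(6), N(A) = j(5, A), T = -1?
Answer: -465/164 ≈ -2.8354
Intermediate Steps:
N(A) = 0
z(k) = 2*k**2 (z(k) = (k**2 + k*k) + 0 = (k**2 + k**2) + 0 = 2*k**2 + 0 = 2*k**2)
(-414 - 51)/(164 + z(0)*(0 + T)) = (-414 - 51)/(164 + (2*0**2)*(0 - 1)) = -465/(164 + (2*0)*(-1)) = -465/(164 + 0*(-1)) = -465/(164 + 0) = -465/164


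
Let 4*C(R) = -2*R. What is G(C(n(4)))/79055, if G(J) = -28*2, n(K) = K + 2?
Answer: -56/79055 ≈ -0.00070837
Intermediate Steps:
n(K) = 2 + K
C(R) = -R/2 (C(R) = (-2*R)/4 = -R/2)
G(J) = -56
G(C(n(4)))/79055 = -56/79055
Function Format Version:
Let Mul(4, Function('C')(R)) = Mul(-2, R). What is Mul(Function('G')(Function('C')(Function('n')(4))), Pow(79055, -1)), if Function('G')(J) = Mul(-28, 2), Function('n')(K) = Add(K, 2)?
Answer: Rational(-56, 79055) ≈ -0.00070837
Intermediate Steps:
Function('n')(K) = Add(2, K)
Function('C')(R) = Mul(Rational(-1, 2), R) (Function('C')(R) = Mul(Rational(1, 4), Mul(-2, R)) = Mul(Rational(-1, 2), R))
Function('G')(J) = -56
Mul(Function('G')(Function('C')(Function('n')(4))), Pow(79055, -1)) = Mul(-56, Pow(79055, -1)) = Mul(-56, Rational(1, 79055)) = Rational(-56, 79055)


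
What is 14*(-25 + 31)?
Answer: 84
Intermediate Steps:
14*(-25 + 31) = 14*6 = 84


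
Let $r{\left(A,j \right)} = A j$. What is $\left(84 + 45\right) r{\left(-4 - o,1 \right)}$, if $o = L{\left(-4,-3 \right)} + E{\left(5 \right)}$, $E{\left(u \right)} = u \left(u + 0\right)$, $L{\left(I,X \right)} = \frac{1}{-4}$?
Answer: $- \frac{14835}{4} \approx -3708.8$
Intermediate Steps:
$L{\left(I,X \right)} = - \frac{1}{4}$
$E{\left(u \right)} = u^{2}$ ($E{\left(u \right)} = u u = u^{2}$)
$o = \frac{99}{4}$ ($o = - \frac{1}{4} + 5^{2} = - \frac{1}{4} + 25 = \frac{99}{4} \approx 24.75$)
$\left(84 + 45\right) r{\left(-4 - o,1 \right)} = \left(84 + 45\right) \left(-4 - \frac{99}{4}\right) 1 = 129 \left(-4 - \frac{99}{4}\right) 1 = 129 \left(\left(- \frac{115}{4}\right) 1\right) = 129 \left(- \frac{115}{4}\right) = - \frac{14835}{4}$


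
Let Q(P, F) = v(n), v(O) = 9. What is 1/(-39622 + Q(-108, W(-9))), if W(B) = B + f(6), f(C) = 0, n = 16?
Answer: -1/39613 ≈ -2.5244e-5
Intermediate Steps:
W(B) = B (W(B) = B + 0 = B)
Q(P, F) = 9
1/(-39622 + Q(-108, W(-9))) = 1/(-39622 + 9) = 1/(-39613) = -1/39613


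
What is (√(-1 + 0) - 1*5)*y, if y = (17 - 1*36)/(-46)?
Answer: -95/46 + 19*I/46 ≈ -2.0652 + 0.41304*I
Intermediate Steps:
y = 19/46 (y = (17 - 36)*(-1/46) = -19*(-1/46) = 19/46 ≈ 0.41304)
(√(-1 + 0) - 1*5)*y = (√(-1 + 0) - 1*5)*(19/46) = (√(-1) - 5)*(19/46) = (I - 5)*(19/46) = (-5 + I)*(19/46) = -95/46 + 19*I/46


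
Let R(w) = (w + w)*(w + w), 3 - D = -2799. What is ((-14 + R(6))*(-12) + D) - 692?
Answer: 550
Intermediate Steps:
D = 2802 (D = 3 - 1*(-2799) = 3 + 2799 = 2802)
R(w) = 4*w² (R(w) = (2*w)*(2*w) = 4*w²)
((-14 + R(6))*(-12) + D) - 692 = ((-14 + 4*6²)*(-12) + 2802) - 692 = ((-14 + 4*36)*(-12) + 2802) - 692 = ((-14 + 144)*(-12) + 2802) - 692 = (130*(-12) + 2802) - 692 = (-1560 + 2802) - 692 = 1242 - 692 = 550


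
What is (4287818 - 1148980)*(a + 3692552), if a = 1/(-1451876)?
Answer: 8413855560103462869/725938 ≈ 1.1590e+13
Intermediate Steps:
a = -1/1451876 ≈ -6.8876e-7
(4287818 - 1148980)*(a + 3692552) = (4287818 - 1148980)*(-1/1451876 + 3692552) = 3138838*(5361127627551/1451876) = 8413855560103462869/725938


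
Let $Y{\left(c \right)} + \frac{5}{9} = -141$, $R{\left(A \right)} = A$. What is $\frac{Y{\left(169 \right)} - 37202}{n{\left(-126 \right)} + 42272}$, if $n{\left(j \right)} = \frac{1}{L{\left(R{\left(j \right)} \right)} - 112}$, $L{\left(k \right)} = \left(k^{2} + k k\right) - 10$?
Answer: $- \frac{10630589960}{12033570249} \approx -0.88341$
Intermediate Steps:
$L{\left(k \right)} = -10 + 2 k^{2}$ ($L{\left(k \right)} = \left(k^{2} + k^{2}\right) - 10 = 2 k^{2} - 10 = -10 + 2 k^{2}$)
$n{\left(j \right)} = \frac{1}{-122 + 2 j^{2}}$ ($n{\left(j \right)} = \frac{1}{\left(-10 + 2 j^{2}\right) - 112} = \frac{1}{-122 + 2 j^{2}}$)
$Y{\left(c \right)} = - \frac{1274}{9}$ ($Y{\left(c \right)} = - \frac{5}{9} - 141 = - \frac{1274}{9}$)
$\frac{Y{\left(169 \right)} - 37202}{n{\left(-126 \right)} + 42272} = \frac{- \frac{1274}{9} - 37202}{\frac{1}{2 \left(-61 + \left(-126\right)^{2}\right)} + 42272} = - \frac{336092}{9 \left(\frac{1}{2 \left(-61 + 15876\right)} + 42272\right)} = - \frac{336092}{9 \left(\frac{1}{2 \cdot 15815} + 42272\right)} = - \frac{336092}{9 \left(\frac{1}{2} \cdot \frac{1}{15815} + 42272\right)} = - \frac{336092}{9 \left(\frac{1}{31630} + 42272\right)} = - \frac{336092}{9 \cdot \frac{1337063361}{31630}} = \left(- \frac{336092}{9}\right) \frac{31630}{1337063361} = - \frac{10630589960}{12033570249}$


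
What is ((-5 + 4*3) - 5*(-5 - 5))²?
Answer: 3249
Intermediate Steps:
((-5 + 4*3) - 5*(-5 - 5))² = ((-5 + 12) - 5*(-10))² = (7 + 50)² = 57² = 3249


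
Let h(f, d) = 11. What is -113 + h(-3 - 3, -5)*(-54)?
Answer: -707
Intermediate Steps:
-113 + h(-3 - 3, -5)*(-54) = -113 + 11*(-54) = -113 - 594 = -707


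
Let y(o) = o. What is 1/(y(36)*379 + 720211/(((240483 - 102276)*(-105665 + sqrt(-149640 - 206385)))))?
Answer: 2909899247724757680426795/39702665192453039840195478481 + 497691008385*I*sqrt(14241)/39702665192453039840195478481 ≈ 7.3292e-5 + 1.4959e-15*I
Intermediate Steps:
1/(y(36)*379 + 720211/(((240483 - 102276)*(-105665 + sqrt(-149640 - 206385))))) = 1/(36*379 + 720211/(((240483 - 102276)*(-105665 + sqrt(-149640 - 206385))))) = 1/(13644 + 720211/((138207*(-105665 + sqrt(-356025))))) = 1/(13644 + 720211/((138207*(-105665 + 5*I*sqrt(14241))))) = 1/(13644 + 720211/(-14603642655 + 691035*I*sqrt(14241)))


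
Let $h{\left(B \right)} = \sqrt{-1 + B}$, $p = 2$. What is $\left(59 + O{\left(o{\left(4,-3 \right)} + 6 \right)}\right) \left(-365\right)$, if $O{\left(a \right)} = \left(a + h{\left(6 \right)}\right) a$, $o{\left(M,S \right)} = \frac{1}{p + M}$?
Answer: $- \frac{1274945}{36} - \frac{13505 \sqrt{5}}{6} \approx -40448.0$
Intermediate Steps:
$o{\left(M,S \right)} = \frac{1}{2 + M}$
$O{\left(a \right)} = a \left(a + \sqrt{5}\right)$ ($O{\left(a \right)} = \left(a + \sqrt{-1 + 6}\right) a = \left(a + \sqrt{5}\right) a = a \left(a + \sqrt{5}\right)$)
$\left(59 + O{\left(o{\left(4,-3 \right)} + 6 \right)}\right) \left(-365\right) = \left(59 + \left(\frac{1}{2 + 4} + 6\right) \left(\left(\frac{1}{2 + 4} + 6\right) + \sqrt{5}\right)\right) \left(-365\right) = \left(59 + \left(\frac{1}{6} + 6\right) \left(\left(\frac{1}{6} + 6\right) + \sqrt{5}\right)\right) \left(-365\right) = \left(59 + \frac{37 \left(\frac{37}{6} + \sqrt{5}\right)}{6}\right) \left(-365\right) = \left(59 + \left(\frac{1369}{36} + \frac{37 \sqrt{5}}{6}\right)\right) \left(-365\right) = \left(\frac{3493}{36} + \frac{37 \sqrt{5}}{6}\right) \left(-365\right) = - \frac{1274945}{36} - \frac{13505 \sqrt{5}}{6}$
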